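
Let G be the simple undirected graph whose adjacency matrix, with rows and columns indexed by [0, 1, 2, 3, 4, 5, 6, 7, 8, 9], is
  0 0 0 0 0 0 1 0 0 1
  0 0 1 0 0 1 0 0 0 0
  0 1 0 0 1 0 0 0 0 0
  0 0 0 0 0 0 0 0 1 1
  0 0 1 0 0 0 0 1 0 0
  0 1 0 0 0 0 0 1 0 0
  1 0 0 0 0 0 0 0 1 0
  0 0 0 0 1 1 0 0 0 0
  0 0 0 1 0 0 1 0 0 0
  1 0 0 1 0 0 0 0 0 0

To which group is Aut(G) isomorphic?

(D_5 × D_5) ⋊ Z_2

G has two connected components, {0, 3, 6, 8, 9} and {1, 2, 4, 5, 7}; each is 2-regular, so G = C_5 ⊔ C_5. With two isomorphic components, Aut(G) = Aut(C_5) ≀ S_2 = (D_5 × D_5) ⋊ Z_2: permute each cycle by D_5, then optionally swap the two cycles. Order 2·(2·5)² = 200.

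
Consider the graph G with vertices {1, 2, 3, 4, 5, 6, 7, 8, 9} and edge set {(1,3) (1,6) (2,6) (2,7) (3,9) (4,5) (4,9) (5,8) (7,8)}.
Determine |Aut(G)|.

Every vertex has degree 2 and the graph is connected, so G is the 9-cycle C_9. The automorphisms of the 9-cycle are exactly the symmetries of a regular 9-gon: the dihedral group D_9, |D_9| = 18.

18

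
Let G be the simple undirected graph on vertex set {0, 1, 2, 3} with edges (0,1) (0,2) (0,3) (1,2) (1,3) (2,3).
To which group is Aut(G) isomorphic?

the symmetric group on 4 letters

Every vertex has degree 3, so G is the complete graph K_4. Every bijection on the vertex set is an automorphism of K_4; hence Aut(K_4) ≅ S_4, order 24.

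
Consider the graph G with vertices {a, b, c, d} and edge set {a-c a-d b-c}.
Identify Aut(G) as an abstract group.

the cyclic group of order 2

The degree sequence is [2, 1, 2, 1]; the two degree-1 vertices b and d are the ends of a path, so G = P_4. The only nontrivial automorphism of a path is the end-to-end reflection, so Aut(G) ≅ Z_2.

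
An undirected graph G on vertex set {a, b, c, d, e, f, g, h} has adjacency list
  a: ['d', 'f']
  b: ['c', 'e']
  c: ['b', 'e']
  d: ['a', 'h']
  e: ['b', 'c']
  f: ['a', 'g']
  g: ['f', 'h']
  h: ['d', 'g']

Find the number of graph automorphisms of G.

60

G has two connected components, {a, d, f, g, h} and {b, c, e}; each is 2-regular, so G = C_5 ⊔ C_3. No automorphism exchanges components of different sizes, hence Aut(G) is the direct product D_3 × D_5, order 60.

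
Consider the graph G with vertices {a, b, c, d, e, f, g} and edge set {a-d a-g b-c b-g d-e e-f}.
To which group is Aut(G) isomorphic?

C_2

The degree sequence is [2, 2, 1, 2, 2, 1, 2]; the two degree-1 vertices c and f are the ends of a path, so G = P_7. A path has exactly one nontrivial symmetry — reversal — giving Aut(G) of order 2.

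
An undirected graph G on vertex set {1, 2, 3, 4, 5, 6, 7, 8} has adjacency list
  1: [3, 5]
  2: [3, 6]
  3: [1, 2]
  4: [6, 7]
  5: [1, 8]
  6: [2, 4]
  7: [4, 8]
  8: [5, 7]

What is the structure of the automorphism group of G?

the dihedral group of order 16

Every vertex has degree 2 and the graph is connected, so G is the 8-cycle C_8. The automorphisms of the 8-cycle are exactly the symmetries of a regular 8-gon: the dihedral group D_8, |D_8| = 16.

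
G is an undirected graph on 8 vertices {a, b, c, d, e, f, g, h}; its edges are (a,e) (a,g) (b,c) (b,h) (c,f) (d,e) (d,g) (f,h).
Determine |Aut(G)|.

128

G has two connected components, {b, c, f, h} and {a, d, e, g}; each is 2-regular, so G = C_4 ⊔ C_4. Aut of a disjoint union of two copies of C_4 is the wreath product D_4 ≀ Z_2, of order 2·8² = 128.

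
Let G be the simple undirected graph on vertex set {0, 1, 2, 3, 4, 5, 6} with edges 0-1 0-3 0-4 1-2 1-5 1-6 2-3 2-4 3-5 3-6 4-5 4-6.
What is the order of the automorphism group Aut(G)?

The vertices split by degree into {1, 3, 4} (degree 4) and {0, 2, 5, 6} (degree 3); every edge runs between the two parts, so G is the complete bipartite graph K_{3,4}. Automorphisms preserve the bipartition setwise (since the parts differ in size) and act as S_4 × S_3 within it; |Aut| = 144.

144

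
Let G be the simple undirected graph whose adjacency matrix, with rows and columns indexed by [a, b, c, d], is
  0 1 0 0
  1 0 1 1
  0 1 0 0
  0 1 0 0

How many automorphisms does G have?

Vertex b has degree 3 and every other vertex has degree 1, so G is the star K_{1,3} with centre b. The 3 leaves are pairwise interchangeable while the centre is fixed, giving Aut(G) = S_3.

6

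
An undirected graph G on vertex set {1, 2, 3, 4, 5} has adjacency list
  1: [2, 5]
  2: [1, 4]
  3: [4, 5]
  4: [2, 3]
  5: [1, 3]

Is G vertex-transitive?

Every vertex has degree 2 and the graph is connected, so G is the 5-cycle C_5. C_5 has 5 rotations and 5 reflections, so Aut(C_5) ≅ D_5 of order 10. Under this action every vertex can be carried to every other, so G is vertex-transitive.

Yes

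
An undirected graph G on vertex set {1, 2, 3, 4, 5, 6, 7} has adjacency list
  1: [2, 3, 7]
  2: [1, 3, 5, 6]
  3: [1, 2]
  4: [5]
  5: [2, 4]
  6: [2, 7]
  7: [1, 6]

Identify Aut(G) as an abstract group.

Degrees alone do not determine every vertex (e.g. 3 and 5 both have degree 2), but their neighbour-degree multisets differ: N(3) has degrees [3, 4] while N(5) has degrees [1, 4]. Repeating this refinement separates all vertices, so the only automorphism is the identity.

1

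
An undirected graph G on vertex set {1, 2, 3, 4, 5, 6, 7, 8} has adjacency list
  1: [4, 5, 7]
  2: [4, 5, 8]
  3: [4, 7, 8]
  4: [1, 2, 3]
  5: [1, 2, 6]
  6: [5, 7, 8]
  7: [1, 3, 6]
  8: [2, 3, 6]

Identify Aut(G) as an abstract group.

Z_2^3 ⋊ S_3

G is 3-regular and bipartite on 2^3 = 8 vertices with girth 4; it is the hypercube graph Q_3. Aut(Q_3) consists of the signed permutations of the 3 coordinate axes: 3! permutations times 2^3 sign flips, so |Aut| = 2^3·3! = 48.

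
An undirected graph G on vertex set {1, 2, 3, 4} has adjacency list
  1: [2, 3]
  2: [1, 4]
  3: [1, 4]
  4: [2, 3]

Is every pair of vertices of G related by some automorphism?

G is 2-regular and connected on 4 vertices, i.e. the cycle C_4. The automorphisms of the 4-cycle are exactly the symmetries of a regular 4-gon: the dihedral group D_4, |D_4| = 8. Under this action every vertex can be carried to every other, so G is vertex-transitive.

Yes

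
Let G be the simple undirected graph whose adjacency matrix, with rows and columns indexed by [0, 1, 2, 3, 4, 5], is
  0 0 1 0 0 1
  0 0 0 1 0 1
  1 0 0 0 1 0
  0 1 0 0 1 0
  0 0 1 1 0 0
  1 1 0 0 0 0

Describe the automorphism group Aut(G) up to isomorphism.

D_6

G is 2-regular and connected on 6 vertices, i.e. the cycle C_6. C_6 has 6 rotations and 6 reflections, so Aut(C_6) ≅ D_6 of order 12.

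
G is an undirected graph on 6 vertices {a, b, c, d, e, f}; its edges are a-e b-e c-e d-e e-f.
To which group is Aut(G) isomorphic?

Vertex e has degree 5 and every other vertex has degree 1, so G is the star K_{1,5} with centre e. Any automorphism fixes the centre and permutes the 5 leaves freely, so Aut(G) ≅ S_5 of order 5! = 120.

S_5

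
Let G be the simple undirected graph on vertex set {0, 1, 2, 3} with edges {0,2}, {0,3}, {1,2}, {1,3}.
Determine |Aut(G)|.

G is 2-regular and connected on 4 vertices, i.e. the cycle C_4. The automorphisms of the 4-cycle are exactly the symmetries of a regular 4-gon: the dihedral group D_4, |D_4| = 8.

8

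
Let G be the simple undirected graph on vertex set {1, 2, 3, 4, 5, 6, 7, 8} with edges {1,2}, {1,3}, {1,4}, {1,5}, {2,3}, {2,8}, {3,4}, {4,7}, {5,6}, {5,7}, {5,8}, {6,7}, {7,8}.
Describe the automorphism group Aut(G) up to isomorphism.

{e}

The degree sequence is [4, 3, 3, 3, 4, 2, 4, 3]. Checking the degree-preserving permutations of the vertex set shows that none except the identity preserves every edge, so Aut(G) is trivial.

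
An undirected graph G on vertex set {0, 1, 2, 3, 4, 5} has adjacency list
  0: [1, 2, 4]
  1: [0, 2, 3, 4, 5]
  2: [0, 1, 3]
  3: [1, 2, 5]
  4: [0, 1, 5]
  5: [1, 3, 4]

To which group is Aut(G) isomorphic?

Vertex 1 is the unique vertex of degree 5; the remaining 5 vertices each have degree 3 and induce a cycle, so G is the wheel on 6 vertices with hub 1. Every automorphism fixes the hub and acts on the rim 5-cycle, so Aut(G) ≅ Aut(C_5) = D_5 of order 10.

the dihedral group of order 10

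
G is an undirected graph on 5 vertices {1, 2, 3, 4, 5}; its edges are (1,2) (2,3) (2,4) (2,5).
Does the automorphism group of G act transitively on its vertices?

Vertex 2 is the only vertex of degree 4, so every automorphism fixes it; G is not vertex-transitive.

No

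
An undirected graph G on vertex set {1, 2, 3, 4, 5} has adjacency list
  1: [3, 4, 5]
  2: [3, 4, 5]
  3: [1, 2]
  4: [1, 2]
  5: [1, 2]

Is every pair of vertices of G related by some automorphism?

No

Automorphisms preserve degree, but G has vertices of degree 2 and vertices of degree 3; no automorphism maps one to the other, so G is not vertex-transitive.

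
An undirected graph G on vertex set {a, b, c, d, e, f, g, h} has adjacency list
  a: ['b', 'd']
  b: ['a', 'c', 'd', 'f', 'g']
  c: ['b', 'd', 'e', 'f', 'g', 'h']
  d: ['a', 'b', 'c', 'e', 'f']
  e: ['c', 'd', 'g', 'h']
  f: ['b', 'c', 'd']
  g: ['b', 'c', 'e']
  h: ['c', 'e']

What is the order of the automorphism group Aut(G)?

Degrees alone do not determine every vertex (e.g. a and h both have degree 2), but their neighbour-degree multisets differ: N(a) has degrees [5, 5] while N(h) has degrees [4, 6]. Repeating this refinement separates all vertices, so the only automorphism is the identity.

1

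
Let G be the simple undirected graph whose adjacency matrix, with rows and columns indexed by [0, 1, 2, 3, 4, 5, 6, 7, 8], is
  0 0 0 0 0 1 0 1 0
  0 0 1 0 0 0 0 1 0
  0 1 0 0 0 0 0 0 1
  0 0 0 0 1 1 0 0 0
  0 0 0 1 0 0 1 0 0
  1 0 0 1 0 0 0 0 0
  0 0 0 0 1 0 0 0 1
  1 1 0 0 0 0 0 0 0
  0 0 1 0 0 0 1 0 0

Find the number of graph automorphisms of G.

18

G is 2-regular and connected on 9 vertices, i.e. the cycle C_9. C_9 has 9 rotations and 9 reflections, so Aut(C_9) ≅ D_9 of order 18.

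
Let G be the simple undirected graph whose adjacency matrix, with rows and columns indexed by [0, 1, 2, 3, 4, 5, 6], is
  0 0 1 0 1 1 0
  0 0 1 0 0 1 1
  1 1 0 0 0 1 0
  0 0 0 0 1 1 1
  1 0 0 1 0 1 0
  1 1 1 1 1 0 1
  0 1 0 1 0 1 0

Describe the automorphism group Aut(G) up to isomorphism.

Vertex 5 is the unique vertex of degree 6; the remaining 6 vertices each have degree 3 and induce a cycle, so G is the wheel on 7 vertices with hub 5. With the hub fixed, the remaining symmetry is that of the rim cycle C_6, giving the dihedral group D_6.

the dihedral group of order 12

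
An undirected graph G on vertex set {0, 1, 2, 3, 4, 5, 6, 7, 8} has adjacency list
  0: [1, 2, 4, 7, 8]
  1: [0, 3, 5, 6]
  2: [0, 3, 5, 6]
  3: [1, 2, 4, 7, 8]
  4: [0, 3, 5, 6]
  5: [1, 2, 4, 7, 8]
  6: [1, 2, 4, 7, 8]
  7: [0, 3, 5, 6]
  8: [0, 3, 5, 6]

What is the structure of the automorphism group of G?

S_5 × S_4

The vertices split by degree into {0, 3, 5, 6} (degree 5) and {1, 2, 4, 7, 8} (degree 4); every edge runs between the two parts, so G is the complete bipartite graph K_{4,5}. The parts have unequal sizes, so no automorphism swaps them; each part is permuted independently, giving S_5 × S_4 of order 5!·4! = 2880.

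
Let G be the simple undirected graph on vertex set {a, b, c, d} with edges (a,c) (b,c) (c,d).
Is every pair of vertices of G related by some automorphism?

No

Vertex c is the only vertex of degree 3, so every automorphism fixes it; G is not vertex-transitive.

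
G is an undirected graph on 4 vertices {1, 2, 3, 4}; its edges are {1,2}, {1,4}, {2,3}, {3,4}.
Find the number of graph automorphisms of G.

G is 2-regular and bipartite on 2^2 = 4 vertices with girth 4; it is the hypercube graph Q_2. The symmetry group of the 2-cube is the hyperoctahedral group B_2 = Z_2 ≀ S_2, of order 2^2·2! = 8.

8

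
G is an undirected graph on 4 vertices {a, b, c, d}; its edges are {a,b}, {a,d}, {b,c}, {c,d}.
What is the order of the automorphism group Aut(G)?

8

G is 2-regular and bipartite on 2^2 = 4 vertices with girth 4; it is the hypercube graph Q_2. The symmetry group of the 2-cube is the hyperoctahedral group B_2 = Z_2 ≀ S_2, of order 2^2·2! = 8.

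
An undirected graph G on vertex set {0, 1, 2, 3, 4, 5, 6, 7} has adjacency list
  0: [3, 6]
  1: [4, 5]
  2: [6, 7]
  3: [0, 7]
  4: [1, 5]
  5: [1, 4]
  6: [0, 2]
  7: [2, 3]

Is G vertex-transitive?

G has two connected components, {0, 2, 3, 6, 7} and {1, 4, 5}; each is 2-regular, so G = C_5 ⊔ C_3. The orbit of 0 under Aut(G) is {0, 2, 3, 6, 7}, which does not contain 1, so G is not vertex-transitive.

No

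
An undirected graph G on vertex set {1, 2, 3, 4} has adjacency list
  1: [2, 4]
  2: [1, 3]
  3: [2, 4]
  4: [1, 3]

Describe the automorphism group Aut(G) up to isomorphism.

Z_2^2 ⋊ S_2

G is 2-regular and bipartite on 2^2 = 4 vertices with girth 4; it is the hypercube graph Q_2. Aut(Q_2) consists of the signed permutations of the 2 coordinate axes: 2! permutations times 2^2 sign flips, so |Aut| = 2^2·2! = 8.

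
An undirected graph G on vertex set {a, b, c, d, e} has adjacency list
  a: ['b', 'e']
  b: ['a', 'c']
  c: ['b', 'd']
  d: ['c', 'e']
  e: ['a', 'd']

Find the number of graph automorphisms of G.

10

Every vertex has degree 2 and the graph is connected, so G is the 5-cycle C_5. The automorphisms of the 5-cycle are exactly the symmetries of a regular 5-gon: the dihedral group D_5, |D_5| = 10.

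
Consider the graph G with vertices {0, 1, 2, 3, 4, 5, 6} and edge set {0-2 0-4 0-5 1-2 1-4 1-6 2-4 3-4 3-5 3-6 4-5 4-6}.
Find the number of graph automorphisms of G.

Vertex 4 is the unique vertex of degree 6; the remaining 6 vertices each have degree 3 and induce a cycle, so G is the wheel on 7 vertices with hub 4. With the hub fixed, the remaining symmetry is that of the rim cycle C_6, giving the dihedral group D_6.

12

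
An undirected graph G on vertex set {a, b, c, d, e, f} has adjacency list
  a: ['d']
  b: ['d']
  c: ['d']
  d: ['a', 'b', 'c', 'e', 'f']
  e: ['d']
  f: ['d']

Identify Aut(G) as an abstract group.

Vertex d has degree 5 and every other vertex has degree 1, so G is the star K_{1,5} with centre d. Any automorphism fixes the centre and permutes the 5 leaves freely, so Aut(G) ≅ S_5 of order 5! = 120.

the symmetric group on 5 letters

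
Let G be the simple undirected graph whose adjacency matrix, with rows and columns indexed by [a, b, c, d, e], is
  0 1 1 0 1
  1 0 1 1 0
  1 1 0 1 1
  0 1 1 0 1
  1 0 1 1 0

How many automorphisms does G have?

8

Vertex c is the unique vertex of degree 4; the remaining 4 vertices each have degree 3 and induce a cycle, so G is the wheel on 5 vertices with hub c. Every automorphism fixes the hub and acts on the rim 4-cycle, so Aut(G) ≅ Aut(C_4) = D_4 of order 8.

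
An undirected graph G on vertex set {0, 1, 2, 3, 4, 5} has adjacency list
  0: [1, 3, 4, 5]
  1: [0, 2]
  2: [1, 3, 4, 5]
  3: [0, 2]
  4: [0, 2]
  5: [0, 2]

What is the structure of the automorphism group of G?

The vertices split by degree into {0, 2} (degree 4) and {1, 3, 4, 5} (degree 2); every edge runs between the two parts, so G is the complete bipartite graph K_{2,4}. The parts have unequal sizes, so no automorphism swaps them; each part is permuted independently, giving S_4 × S_2 of order 4!·2! = 48.

S_4 × S_2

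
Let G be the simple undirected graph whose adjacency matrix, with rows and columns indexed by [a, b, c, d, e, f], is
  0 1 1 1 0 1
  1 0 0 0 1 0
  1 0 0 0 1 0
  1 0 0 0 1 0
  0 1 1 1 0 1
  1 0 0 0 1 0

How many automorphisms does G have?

48

The vertices split by degree into {a, e} (degree 4) and {b, c, d, f} (degree 2); every edge runs between the two parts, so G is the complete bipartite graph K_{2,4}. The parts have unequal sizes, so no automorphism swaps them; each part is permuted independently, giving S_4 × S_2 of order 4!·2! = 48.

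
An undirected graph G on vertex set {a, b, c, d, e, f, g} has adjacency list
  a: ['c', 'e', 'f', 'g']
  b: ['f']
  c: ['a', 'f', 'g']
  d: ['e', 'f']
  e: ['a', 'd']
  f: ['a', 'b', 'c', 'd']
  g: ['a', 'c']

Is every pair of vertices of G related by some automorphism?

Vertex b is the only vertex of degree 1, so every automorphism fixes it; G is not vertex-transitive.

No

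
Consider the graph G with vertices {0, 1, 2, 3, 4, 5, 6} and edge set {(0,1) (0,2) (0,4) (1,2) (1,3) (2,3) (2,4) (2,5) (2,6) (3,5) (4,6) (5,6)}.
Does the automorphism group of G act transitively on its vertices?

No

Vertex 2 is the only vertex of degree 6, so every automorphism fixes it; G is not vertex-transitive.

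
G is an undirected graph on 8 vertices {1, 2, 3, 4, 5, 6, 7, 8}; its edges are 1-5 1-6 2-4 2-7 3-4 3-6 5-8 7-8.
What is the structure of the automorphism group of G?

Every vertex has degree 2 and the graph is connected, so G is the 8-cycle C_8. C_8 has 8 rotations and 8 reflections, so Aut(C_8) ≅ D_8 of order 16.

D_8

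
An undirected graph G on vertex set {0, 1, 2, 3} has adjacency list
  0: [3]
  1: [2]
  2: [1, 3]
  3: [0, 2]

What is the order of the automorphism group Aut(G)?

The degree sequence is [1, 1, 2, 2]; the two degree-1 vertices 0 and 1 are the ends of a path, so G = P_4. The only nontrivial automorphism of a path is the end-to-end reflection, so Aut(G) ≅ Z_2.

2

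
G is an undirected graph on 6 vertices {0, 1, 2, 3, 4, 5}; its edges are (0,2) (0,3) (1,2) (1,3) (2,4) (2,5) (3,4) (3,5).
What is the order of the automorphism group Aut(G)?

The vertices split by degree into {2, 3} (degree 4) and {0, 1, 4, 5} (degree 2); every edge runs between the two parts, so G is the complete bipartite graph K_{2,4}. Automorphisms preserve the bipartition setwise (since the parts differ in size) and act as S_2 × S_4 within it; |Aut| = 48.

48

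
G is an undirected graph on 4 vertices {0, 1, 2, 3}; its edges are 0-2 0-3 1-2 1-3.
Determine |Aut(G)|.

Every vertex has degree 2 and the graph is connected, so G is the 4-cycle C_4. The automorphisms of the 4-cycle are exactly the symmetries of a regular 4-gon: the dihedral group D_4, |D_4| = 8.

8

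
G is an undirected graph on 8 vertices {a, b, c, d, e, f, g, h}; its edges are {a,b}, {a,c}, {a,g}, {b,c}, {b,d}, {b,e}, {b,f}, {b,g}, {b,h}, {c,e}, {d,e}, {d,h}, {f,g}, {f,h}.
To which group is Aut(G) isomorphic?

D_7

Vertex b is the unique vertex of degree 7; the remaining 7 vertices each have degree 3 and induce a cycle, so G is the wheel on 8 vertices with hub b. With the hub fixed, the remaining symmetry is that of the rim cycle C_7, giving the dihedral group D_7.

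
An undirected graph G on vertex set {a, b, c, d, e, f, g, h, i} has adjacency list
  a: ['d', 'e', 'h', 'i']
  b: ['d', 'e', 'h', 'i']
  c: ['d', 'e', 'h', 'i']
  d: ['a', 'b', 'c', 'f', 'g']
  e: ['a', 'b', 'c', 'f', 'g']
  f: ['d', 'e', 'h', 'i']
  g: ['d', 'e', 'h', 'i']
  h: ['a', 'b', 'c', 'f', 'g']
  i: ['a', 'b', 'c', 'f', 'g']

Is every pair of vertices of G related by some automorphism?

Automorphisms preserve degree, but G has vertices of degree 4 and vertices of degree 5; no automorphism maps one to the other, so G is not vertex-transitive.

No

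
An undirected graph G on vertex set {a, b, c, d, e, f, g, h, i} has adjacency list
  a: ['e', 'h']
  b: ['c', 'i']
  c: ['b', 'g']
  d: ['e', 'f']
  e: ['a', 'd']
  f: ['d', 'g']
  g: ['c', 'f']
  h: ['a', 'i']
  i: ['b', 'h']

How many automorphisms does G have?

Every vertex has degree 2 and the graph is connected, so G is the 9-cycle C_9. C_9 has 9 rotations and 9 reflections, so Aut(C_9) ≅ D_9 of order 18.

18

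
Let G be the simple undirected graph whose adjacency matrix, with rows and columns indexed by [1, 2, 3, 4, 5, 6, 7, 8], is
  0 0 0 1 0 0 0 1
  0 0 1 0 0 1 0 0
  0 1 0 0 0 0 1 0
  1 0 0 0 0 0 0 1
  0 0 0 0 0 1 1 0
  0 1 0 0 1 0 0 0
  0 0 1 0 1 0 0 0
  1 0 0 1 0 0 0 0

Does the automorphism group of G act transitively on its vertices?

G has two connected components, {2, 3, 5, 6, 7} and {1, 4, 8}; each is 2-regular, so G = C_5 ⊔ C_3. The orbit of 1 under Aut(G) is {1, 4, 8}, which does not contain 2, so G is not vertex-transitive.

No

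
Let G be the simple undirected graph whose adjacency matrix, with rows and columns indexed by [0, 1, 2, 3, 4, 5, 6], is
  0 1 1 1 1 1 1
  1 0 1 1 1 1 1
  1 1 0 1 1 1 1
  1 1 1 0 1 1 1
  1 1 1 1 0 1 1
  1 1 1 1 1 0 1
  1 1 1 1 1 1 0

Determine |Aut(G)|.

5040

All 7 vertices are pairwise adjacent: G = K_7. Every bijection on the vertex set is an automorphism of K_7; hence Aut(K_7) ≅ S_7, order 5040.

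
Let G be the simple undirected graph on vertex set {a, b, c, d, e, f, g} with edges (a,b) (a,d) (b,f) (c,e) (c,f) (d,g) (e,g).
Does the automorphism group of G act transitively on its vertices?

Yes

G is 2-regular and connected on 7 vertices, i.e. the cycle C_7. The automorphisms of the 7-cycle are exactly the symmetries of a regular 7-gon: the dihedral group D_7, |D_7| = 14. Under this action every vertex can be carried to every other, so G is vertex-transitive.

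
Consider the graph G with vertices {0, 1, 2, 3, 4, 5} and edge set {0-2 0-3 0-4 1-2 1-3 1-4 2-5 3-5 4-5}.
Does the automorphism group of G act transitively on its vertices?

G is 3-regular and bipartite with parts {0, 1, 5} and {2, 3, 4} (each part is independent and every cross-pair is an edge), so G = K_{3,3}. Aut(K_{3,3}) is the wreath product S_3 ≀ Z_2: permute within each part, then optionally swap the parts; |Aut| = 2·(3!)² = 72. Under this action every vertex can be carried to every other, so G is vertex-transitive.

Yes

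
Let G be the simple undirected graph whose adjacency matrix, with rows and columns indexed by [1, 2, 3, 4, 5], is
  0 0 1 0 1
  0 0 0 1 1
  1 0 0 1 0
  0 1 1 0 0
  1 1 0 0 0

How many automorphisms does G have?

Every vertex has degree 2 and the graph is connected, so G is the 5-cycle C_5. The automorphisms of the 5-cycle are exactly the symmetries of a regular 5-gon: the dihedral group D_5, |D_5| = 10.

10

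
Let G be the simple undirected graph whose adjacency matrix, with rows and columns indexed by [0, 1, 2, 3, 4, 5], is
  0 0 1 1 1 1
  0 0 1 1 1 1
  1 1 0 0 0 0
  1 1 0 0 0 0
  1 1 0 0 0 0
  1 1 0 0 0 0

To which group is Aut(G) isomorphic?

S_4 × S_2

The vertices split by degree into {0, 1} (degree 4) and {2, 3, 4, 5} (degree 2); every edge runs between the two parts, so G is the complete bipartite graph K_{2,4}. Automorphisms preserve the bipartition setwise (since the parts differ in size) and act as S_4 × S_2 within it; |Aut| = 48.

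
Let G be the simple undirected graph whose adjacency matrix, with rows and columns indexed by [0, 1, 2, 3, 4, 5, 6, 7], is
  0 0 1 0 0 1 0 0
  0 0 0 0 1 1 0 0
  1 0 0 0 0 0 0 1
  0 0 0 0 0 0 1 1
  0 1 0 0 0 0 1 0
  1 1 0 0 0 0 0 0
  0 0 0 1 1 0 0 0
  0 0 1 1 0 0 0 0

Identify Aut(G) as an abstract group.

the dihedral group of order 16

Every vertex has degree 2 and the graph is connected, so G is the 8-cycle C_8. The automorphisms of the 8-cycle are exactly the symmetries of a regular 8-gon: the dihedral group D_8, |D_8| = 16.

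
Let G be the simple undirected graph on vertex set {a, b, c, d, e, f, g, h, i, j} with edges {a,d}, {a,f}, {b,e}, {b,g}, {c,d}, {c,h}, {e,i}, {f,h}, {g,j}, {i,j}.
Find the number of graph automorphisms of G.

200

G has two connected components, {a, c, d, f, h} and {b, e, g, i, j}; each is 2-regular, so G = C_5 ⊔ C_5. Aut of a disjoint union of two copies of C_5 is the wreath product D_5 ≀ Z_2, of order 2·10² = 200.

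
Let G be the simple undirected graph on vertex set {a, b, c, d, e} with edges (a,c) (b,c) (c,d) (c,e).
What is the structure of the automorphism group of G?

Vertex c has degree 4 and every other vertex has degree 1, so G is the star K_{1,4} with centre c. Any automorphism fixes the centre and permutes the 4 leaves freely, so Aut(G) ≅ S_4 of order 4! = 24.

S_4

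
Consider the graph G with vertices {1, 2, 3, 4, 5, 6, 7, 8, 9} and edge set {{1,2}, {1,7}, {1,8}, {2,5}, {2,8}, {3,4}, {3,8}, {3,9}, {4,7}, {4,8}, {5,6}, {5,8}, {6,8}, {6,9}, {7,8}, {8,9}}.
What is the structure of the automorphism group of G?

the dihedral group of order 16

Vertex 8 is the unique vertex of degree 8; the remaining 8 vertices each have degree 3 and induce a cycle, so G is the wheel on 9 vertices with hub 8. With the hub fixed, the remaining symmetry is that of the rim cycle C_8, giving the dihedral group D_8.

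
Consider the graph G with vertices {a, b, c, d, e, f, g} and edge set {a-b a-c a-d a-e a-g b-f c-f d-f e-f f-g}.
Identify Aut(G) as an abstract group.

The vertices split by degree into {a, f} (degree 5) and {b, c, d, e, g} (degree 2); every edge runs between the two parts, so G is the complete bipartite graph K_{2,5}. The parts have unequal sizes, so no automorphism swaps them; each part is permuted independently, giving S_2 × S_5 of order 2!·5! = 240.

S_2 × S_5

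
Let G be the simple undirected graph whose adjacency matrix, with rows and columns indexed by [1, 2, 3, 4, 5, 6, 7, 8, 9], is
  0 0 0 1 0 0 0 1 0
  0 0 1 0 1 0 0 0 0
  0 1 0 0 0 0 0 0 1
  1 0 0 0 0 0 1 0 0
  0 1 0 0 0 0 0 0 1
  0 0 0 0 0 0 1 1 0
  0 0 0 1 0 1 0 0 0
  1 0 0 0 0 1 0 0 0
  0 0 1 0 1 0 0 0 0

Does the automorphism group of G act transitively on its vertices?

No

G has two connected components, {1, 4, 6, 7, 8} and {2, 3, 5, 9}; each is 2-regular, so G = C_5 ⊔ C_4. The orbit of 1 under Aut(G) is {1, 4, 6, 7, 8}, which does not contain 2, so G is not vertex-transitive.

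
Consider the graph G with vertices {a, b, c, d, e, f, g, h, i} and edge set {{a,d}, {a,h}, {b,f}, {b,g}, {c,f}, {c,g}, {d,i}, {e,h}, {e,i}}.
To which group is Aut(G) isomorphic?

D_5 × D_4

G has two connected components, {a, d, e, h, i} and {b, c, f, g}; each is 2-regular, so G = C_5 ⊔ C_4. The components are non-isomorphic (different sizes), so Aut(G) = Aut(C_5) × Aut(C_4) = D_5 × D_4 of order 10·8 = 80.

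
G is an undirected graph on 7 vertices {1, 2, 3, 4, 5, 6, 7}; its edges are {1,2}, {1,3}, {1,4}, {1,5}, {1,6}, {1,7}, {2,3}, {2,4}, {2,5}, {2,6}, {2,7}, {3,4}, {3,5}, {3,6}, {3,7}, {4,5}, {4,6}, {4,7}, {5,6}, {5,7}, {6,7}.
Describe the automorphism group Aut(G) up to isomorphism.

S_7

Every vertex has degree 6, so G is the complete graph K_7. Any permutation of the 7 vertices preserves K_7, so Aut(K_7) = S_7 of order 7! = 5040.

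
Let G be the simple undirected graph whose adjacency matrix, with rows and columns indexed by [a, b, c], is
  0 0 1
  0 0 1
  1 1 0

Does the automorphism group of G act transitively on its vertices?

Vertex c is the only vertex of degree 2, so every automorphism fixes it; G is not vertex-transitive.

No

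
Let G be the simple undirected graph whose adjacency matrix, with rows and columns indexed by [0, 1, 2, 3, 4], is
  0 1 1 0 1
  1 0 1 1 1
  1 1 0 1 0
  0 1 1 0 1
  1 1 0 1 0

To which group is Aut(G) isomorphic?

Vertex 1 is the unique vertex of degree 4; the remaining 4 vertices each have degree 3 and induce a cycle, so G is the wheel on 5 vertices with hub 1. Every automorphism fixes the hub and acts on the rim 4-cycle, so Aut(G) ≅ Aut(C_4) = D_4 of order 8.

D_4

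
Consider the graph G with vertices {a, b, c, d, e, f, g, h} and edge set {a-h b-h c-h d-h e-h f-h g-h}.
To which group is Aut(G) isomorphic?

Vertex h has degree 7 and every other vertex has degree 1, so G is the star K_{1,7} with centre h. The 7 leaves are pairwise interchangeable while the centre is fixed, giving Aut(G) = S_7.

the symmetric group on 7 letters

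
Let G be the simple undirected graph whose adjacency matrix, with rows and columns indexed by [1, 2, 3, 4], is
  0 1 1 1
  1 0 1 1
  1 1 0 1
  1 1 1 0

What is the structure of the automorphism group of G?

Every vertex has degree 3, so G is the complete graph K_4. Any permutation of the 4 vertices preserves K_4, so Aut(K_4) = S_4 of order 4! = 24.

the symmetric group on 4 letters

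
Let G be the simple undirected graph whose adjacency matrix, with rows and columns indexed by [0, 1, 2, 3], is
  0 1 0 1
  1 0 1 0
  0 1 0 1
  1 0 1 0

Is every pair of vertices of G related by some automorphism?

Yes

G is 2-regular and bipartite with parts {1, 3} and {0, 2} (each part is independent and every cross-pair is an edge), so G = K_{2,2}. Each part can be permuted independently (S_2 × S_2) and the two equal-size parts can also be swapped, giving (S_2 × S_2) ⋊ Z_2 of order 2·(2!)² = 8. This group acts transitively on the 4 vertices.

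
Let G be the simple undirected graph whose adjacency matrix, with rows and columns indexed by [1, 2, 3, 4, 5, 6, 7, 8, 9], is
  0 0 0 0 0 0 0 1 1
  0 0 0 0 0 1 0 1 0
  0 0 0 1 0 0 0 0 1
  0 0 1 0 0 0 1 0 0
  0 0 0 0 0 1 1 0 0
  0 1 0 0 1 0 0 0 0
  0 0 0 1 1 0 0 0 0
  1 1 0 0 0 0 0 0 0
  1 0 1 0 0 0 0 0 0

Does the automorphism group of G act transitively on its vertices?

Yes

Every vertex has degree 2 and the graph is connected, so G is the 9-cycle C_9. C_9 has 9 rotations and 9 reflections, so Aut(C_9) ≅ D_9 of order 18. Under this action every vertex can be carried to every other, so G is vertex-transitive.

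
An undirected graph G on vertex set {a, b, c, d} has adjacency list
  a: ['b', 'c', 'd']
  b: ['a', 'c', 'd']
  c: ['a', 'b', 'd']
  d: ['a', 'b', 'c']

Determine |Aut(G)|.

24

All 4 vertices are pairwise adjacent: G = K_4. Every bijection on the vertex set is an automorphism of K_4; hence Aut(K_4) ≅ S_4, order 24.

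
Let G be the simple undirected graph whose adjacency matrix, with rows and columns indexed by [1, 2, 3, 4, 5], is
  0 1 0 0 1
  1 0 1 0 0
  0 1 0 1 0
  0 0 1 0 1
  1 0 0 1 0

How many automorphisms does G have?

G is 2-regular and connected on 5 vertices, i.e. the cycle C_5. The automorphisms of the 5-cycle are exactly the symmetries of a regular 5-gon: the dihedral group D_5, |D_5| = 10.

10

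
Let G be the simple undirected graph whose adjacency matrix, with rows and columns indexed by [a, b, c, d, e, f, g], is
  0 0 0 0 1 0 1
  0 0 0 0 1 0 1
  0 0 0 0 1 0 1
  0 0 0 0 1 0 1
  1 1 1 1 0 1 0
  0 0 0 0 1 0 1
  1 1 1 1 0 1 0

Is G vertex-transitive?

Automorphisms preserve degree, but G has vertices of degree 2 and vertices of degree 5; no automorphism maps one to the other, so G is not vertex-transitive.

No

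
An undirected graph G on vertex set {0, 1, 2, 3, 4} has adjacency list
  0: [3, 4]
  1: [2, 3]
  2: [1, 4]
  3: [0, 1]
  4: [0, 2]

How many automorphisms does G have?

G is 2-regular and connected on 5 vertices, i.e. the cycle C_5. C_5 has 5 rotations and 5 reflections, so Aut(C_5) ≅ D_5 of order 10.

10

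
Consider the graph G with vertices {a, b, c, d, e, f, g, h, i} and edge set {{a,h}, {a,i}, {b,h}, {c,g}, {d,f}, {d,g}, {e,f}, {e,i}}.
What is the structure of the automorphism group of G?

the cyclic group of order 2

The degree sequence is [2, 1, 1, 2, 2, 2, 2, 2, 2]; the two degree-1 vertices b and c are the ends of a path, so G = P_9. A path has exactly one nontrivial symmetry — reversal — giving Aut(G) of order 2.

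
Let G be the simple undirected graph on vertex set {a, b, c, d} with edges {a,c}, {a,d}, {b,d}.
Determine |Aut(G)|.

2

The degree sequence is [2, 1, 1, 2]; the two degree-1 vertices b and c are the ends of a path, so G = P_4. The only nontrivial automorphism of a path is the end-to-end reflection, so Aut(G) ≅ Z_2.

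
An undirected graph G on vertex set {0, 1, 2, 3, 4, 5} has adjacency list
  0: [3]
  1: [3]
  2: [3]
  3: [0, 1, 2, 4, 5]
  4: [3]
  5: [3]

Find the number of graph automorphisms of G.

Vertex 3 has degree 5 and every other vertex has degree 1, so G is the star K_{1,5} with centre 3. The 5 leaves are pairwise interchangeable while the centre is fixed, giving Aut(G) = S_5.

120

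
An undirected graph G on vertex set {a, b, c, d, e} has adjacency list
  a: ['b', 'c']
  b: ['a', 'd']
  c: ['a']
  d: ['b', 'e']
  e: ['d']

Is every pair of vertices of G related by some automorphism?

Automorphisms preserve degree, but G has vertices of degree 1 and vertices of degree 2; no automorphism maps one to the other, so G is not vertex-transitive.

No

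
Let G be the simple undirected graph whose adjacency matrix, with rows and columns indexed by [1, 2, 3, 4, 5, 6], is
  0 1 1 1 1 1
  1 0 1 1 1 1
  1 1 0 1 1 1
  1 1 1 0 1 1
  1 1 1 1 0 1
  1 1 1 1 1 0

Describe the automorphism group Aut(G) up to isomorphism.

the symmetric group on 6 letters

All 6 vertices are pairwise adjacent: G = K_6. Any permutation of the 6 vertices preserves K_6, so Aut(K_6) = S_6 of order 6! = 720.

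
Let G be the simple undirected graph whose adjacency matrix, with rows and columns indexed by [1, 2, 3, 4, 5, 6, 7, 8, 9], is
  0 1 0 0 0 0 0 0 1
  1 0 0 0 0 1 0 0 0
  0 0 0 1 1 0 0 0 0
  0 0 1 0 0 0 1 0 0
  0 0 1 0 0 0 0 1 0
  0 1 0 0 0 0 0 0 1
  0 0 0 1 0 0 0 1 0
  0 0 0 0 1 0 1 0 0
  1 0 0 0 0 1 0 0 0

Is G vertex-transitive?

G has two connected components, {3, 4, 5, 7, 8} and {1, 2, 6, 9}; each is 2-regular, so G = C_5 ⊔ C_4. The orbit of 1 under Aut(G) is {1, 2, 6, 9}, which does not contain 3, so G is not vertex-transitive.

No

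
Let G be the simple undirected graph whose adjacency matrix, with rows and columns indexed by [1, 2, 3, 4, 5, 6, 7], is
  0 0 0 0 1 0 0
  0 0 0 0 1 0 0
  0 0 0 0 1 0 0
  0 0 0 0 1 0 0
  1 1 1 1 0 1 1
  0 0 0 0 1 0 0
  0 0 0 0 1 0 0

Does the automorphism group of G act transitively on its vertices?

Vertex 5 is the only vertex of degree 6, so every automorphism fixes it; G is not vertex-transitive.

No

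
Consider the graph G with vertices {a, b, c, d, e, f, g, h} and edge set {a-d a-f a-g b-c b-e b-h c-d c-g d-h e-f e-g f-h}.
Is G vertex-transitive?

Yes

G is 3-regular and bipartite on 2^3 = 8 vertices with girth 4; it is the hypercube graph Q_3. Aut(Q_3) consists of the signed permutations of the 3 coordinate axes: 3! permutations times 2^3 sign flips, so |Aut| = 2^3·3! = 48. Under this action every vertex can be carried to every other, so G is vertex-transitive.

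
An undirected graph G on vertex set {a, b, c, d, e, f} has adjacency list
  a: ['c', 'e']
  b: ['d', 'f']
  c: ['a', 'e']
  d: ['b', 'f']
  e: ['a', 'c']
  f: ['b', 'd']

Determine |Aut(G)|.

72

G has two connected components, {a, c, e} and {b, d, f}; each is 2-regular, so G = C_3 ⊔ C_3. With two isomorphic components, Aut(G) = Aut(C_3) ≀ S_2 = (D_3 × D_3) ⋊ Z_2: permute each cycle by D_3, then optionally swap the two cycles. Order 2·(2·3)² = 72.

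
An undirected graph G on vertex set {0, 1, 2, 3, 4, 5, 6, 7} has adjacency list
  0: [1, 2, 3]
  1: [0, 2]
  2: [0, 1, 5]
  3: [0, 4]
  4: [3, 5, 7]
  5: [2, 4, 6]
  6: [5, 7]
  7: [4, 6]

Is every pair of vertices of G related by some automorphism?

Automorphisms preserve degree, but G has vertices of degree 2 and vertices of degree 3; no automorphism maps one to the other, so G is not vertex-transitive.

No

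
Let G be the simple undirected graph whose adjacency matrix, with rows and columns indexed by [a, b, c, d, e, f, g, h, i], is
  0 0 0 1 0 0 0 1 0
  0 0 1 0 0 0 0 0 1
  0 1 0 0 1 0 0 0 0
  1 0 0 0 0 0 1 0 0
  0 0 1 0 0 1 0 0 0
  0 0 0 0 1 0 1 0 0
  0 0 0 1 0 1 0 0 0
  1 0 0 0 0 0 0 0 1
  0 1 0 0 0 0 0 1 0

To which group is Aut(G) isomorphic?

Every vertex has degree 2 and the graph is connected, so G is the 9-cycle C_9. C_9 has 9 rotations and 9 reflections, so Aut(C_9) ≅ D_9 of order 18.

D_9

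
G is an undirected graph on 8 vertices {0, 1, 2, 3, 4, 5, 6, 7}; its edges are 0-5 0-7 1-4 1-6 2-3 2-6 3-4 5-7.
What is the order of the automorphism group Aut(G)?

60

G has two connected components, {1, 2, 3, 4, 6} and {0, 5, 7}; each is 2-regular, so G = C_5 ⊔ C_3. The components are non-isomorphic (different sizes), so Aut(G) = Aut(C_5) × Aut(C_3) = D_5 × D_3 of order 10·6 = 60.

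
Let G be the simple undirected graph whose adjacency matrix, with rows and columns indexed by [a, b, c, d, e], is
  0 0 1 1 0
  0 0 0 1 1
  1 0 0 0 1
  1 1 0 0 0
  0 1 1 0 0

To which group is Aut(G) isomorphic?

G is 2-regular and connected on 5 vertices, i.e. the cycle C_5. C_5 has 5 rotations and 5 reflections, so Aut(C_5) ≅ D_5 of order 10.

the dihedral group of order 10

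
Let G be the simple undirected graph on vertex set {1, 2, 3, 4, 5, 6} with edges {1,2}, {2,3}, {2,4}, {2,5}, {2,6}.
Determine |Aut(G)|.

120

Vertex 2 has degree 5 and every other vertex has degree 1, so G is the star K_{1,5} with centre 2. The 5 leaves are pairwise interchangeable while the centre is fixed, giving Aut(G) = S_5.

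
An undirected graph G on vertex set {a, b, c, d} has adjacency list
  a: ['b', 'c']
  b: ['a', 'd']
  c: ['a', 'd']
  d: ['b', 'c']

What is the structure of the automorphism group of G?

S_2 ≀ Z_2

G is 2-regular and bipartite with parts {b, c} and {a, d} (each part is independent and every cross-pair is an edge), so G = K_{2,2}. Each part can be permuted independently (S_2 × S_2) and the two equal-size parts can also be swapped, giving (S_2 × S_2) ⋊ Z_2 of order 2·(2!)² = 8.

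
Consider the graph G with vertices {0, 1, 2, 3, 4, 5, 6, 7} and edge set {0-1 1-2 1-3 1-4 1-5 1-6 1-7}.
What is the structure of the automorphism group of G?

the symmetric group on 7 letters

Vertex 1 has degree 7 and every other vertex has degree 1, so G is the star K_{1,7} with centre 1. The 7 leaves are pairwise interchangeable while the centre is fixed, giving Aut(G) = S_7.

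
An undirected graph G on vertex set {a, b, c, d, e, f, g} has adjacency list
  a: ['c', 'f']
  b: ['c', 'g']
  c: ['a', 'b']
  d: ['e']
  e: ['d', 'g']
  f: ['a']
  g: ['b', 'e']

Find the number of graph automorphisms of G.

2

The degree sequence is [2, 2, 2, 1, 2, 1, 2]; the two degree-1 vertices d and f are the ends of a path, so G = P_7. The only nontrivial automorphism of a path is the end-to-end reflection, so Aut(G) ≅ Z_2.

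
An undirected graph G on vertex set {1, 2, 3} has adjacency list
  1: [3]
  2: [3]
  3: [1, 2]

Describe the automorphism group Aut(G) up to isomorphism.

the cyclic group of order 2

The degree sequence is [1, 1, 2]; the two degree-1 vertices 1 and 2 are the ends of a path, so G = P_3. The only nontrivial automorphism of a path is the end-to-end reflection, so Aut(G) ≅ Z_2.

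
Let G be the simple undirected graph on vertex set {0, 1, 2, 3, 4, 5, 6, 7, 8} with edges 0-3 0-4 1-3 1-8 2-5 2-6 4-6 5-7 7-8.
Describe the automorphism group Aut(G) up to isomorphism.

D_9

Every vertex has degree 2 and the graph is connected, so G is the 9-cycle C_9. The automorphisms of the 9-cycle are exactly the symmetries of a regular 9-gon: the dihedral group D_9, |D_9| = 18.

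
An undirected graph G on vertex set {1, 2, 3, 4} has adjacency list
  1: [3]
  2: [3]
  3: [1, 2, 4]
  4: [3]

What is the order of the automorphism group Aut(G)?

6

Vertex 3 has degree 3 and every other vertex has degree 1, so G is the star K_{1,3} with centre 3. The 3 leaves are pairwise interchangeable while the centre is fixed, giving Aut(G) = S_3.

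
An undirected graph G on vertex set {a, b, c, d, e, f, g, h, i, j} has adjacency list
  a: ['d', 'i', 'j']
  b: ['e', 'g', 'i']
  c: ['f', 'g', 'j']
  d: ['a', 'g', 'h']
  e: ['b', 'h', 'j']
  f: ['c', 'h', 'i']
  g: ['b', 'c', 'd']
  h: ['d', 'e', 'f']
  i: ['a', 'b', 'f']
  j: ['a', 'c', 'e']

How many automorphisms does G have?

G is 3-regular on 10 vertices with no triangles and no 4-cycles (girth 5): this is the Petersen graph. It is a classical fact that the Petersen graph has automorphism group S_5 (order 120), arising from its description as the Kneser graph K(5,2).

120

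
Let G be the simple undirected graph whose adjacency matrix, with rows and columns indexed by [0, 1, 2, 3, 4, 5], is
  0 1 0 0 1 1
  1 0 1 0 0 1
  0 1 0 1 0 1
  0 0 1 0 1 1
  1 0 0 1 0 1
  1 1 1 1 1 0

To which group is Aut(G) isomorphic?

the dihedral group of order 10

Vertex 5 is the unique vertex of degree 5; the remaining 5 vertices each have degree 3 and induce a cycle, so G is the wheel on 6 vertices with hub 5. Every automorphism fixes the hub and acts on the rim 5-cycle, so Aut(G) ≅ Aut(C_5) = D_5 of order 10.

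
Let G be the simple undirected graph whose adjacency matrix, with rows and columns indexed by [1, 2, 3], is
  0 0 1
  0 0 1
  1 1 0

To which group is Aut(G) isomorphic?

The degree sequence is [1, 1, 2]; the two degree-1 vertices 1 and 2 are the ends of a path, so G = P_3. The only nontrivial automorphism of a path is the end-to-end reflection, so Aut(G) ≅ Z_2.

the cyclic group of order 2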